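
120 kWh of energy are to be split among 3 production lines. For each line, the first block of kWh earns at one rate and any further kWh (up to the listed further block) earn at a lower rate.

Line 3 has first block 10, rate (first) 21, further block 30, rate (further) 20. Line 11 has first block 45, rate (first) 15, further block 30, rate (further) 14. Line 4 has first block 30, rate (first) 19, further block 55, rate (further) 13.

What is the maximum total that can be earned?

Rank every tier by rate: Line 3/first 21 > Line 3/second 20 > Line 4/first 19 > Line 11/first 15 > Line 11/second 14 > Line 4/second 13.
Line 3 first at 21: fill all 10 → 110 left.
Line 3/second (20): +30 → 80 left.
Line 4/first (19): +30 → 50 left.
Line 11/first (15): +45 → 5 left.
Line 11/second: +5 of 30 at 14; pool empty.
Total = 21×10 + 20×30 + 19×30 + 15×45 + 14×5 = 2125.

2125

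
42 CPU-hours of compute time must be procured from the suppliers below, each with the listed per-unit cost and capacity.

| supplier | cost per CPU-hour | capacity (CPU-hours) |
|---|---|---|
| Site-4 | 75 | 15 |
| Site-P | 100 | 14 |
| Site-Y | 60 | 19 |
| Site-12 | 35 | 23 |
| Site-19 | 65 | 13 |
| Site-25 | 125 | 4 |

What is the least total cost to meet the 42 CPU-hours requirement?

Fill from the cheapest supplier first.
Take 23 from Site-12 at 35 — need 19 more.
Take 19 from Site-Y at 60 — need 0 more.
Site-19, Site-4, Site-P, Site-25: unused.
Cost = 23×35 + 19×60 = 1945.

1945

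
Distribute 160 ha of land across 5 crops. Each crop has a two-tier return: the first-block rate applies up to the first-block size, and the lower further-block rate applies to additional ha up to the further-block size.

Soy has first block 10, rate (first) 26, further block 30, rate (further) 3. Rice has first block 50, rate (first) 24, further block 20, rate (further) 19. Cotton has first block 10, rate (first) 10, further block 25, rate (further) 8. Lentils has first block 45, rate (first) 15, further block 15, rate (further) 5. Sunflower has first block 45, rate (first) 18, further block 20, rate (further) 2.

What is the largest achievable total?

Rank every tier by rate: Soy/T1 26 > Rice/T1 24 > Rice/T2 19 > Sunflower/T1 18 > Lentils/T1 15 > Cotton/T1 10 > Cotton/T2 8 > Lentils/T2 5 > Soy/T2 3 > Sunflower/T2 2.
Fill Soy T1 block (10 at 26) ; 150 left.
Rice T1 at 24: fill all 50 ; 100 left.
Rice T2 at 19: fill all 20 ; 80 left.
Fill Sunflower T1 block (45 at 18) ; 35 left.
Lentils/T1: +35 of 45 at 15; pool empty.
Total = 26×10 + 24×50 + 19×20 + 18×45 + 15×35 = 3175.

3175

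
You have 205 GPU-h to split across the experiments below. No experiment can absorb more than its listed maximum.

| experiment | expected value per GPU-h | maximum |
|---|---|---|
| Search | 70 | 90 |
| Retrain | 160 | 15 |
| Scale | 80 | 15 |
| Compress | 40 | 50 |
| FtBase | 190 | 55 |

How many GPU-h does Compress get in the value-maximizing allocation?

30

Rank by expected value per GPU-h: FtBase 190 > Retrain 160 > Scale 80 > Search 70 > Compress 40.
Give FtBase 55 to hit its cap of 55 ; 150 left.
Give Retrain 15 to hit its cap of 15 ; 135 left.
Scale takes 15 to reach its cap of 15 ; 120 left.
Give Search 90 to hit its cap of 90 ; 30 left.
Compress has room for 50 but only 30 remain, so it gets 30.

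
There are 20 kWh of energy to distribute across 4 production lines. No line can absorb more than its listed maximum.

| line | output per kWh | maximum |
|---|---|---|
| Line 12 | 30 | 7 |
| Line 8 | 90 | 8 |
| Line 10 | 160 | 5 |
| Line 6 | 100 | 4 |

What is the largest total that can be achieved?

Rank by output per kWh: Line 10 160 > Line 6 100 > Line 8 90 > Line 12 30.
Give Line 10 5 to hit its cap of 5 → 15 left.
Line 6: +4 to 4 (cap) → 11 left.
Give Line 8 8 to hit its cap of 8 → 3 left.
Only 3 left; Line 12 takes them to reach 3.
Total = 30×3 + 90×8 + 160×5 + 100×4 = 2010.

2010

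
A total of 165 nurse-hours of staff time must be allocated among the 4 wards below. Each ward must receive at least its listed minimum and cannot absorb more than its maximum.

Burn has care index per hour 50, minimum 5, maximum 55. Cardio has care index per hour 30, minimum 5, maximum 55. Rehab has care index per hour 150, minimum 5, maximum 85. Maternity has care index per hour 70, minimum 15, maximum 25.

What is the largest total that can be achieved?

Meeting every minimum uses 5+5+5+15 = 30 nurse-hours, leaving 135.
Highest care index per hour first: Rehab 150 > Maternity 70 > Burn 50 > Cardio 30.
Rehab takes 80 more to reach its cap of 85 — 55 left.
Maternity: +10 to 25 (cap) — 45 left.
Burn: +45 (room for 50) → 50. Pool exhausted.
Total = 50×50 + 30×5 + 150×85 + 70×25 = 17150.

17150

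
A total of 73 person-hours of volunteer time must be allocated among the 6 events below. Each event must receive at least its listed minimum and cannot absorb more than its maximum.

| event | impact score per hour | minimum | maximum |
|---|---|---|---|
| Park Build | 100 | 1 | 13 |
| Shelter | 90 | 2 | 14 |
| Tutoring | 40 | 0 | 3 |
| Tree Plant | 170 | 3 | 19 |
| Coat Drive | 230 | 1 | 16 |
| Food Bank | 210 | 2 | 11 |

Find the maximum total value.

Meeting every minimum uses 1+2+0+3+1+2 = 9 person-hours, leaving 64.
Highest impact score per hour first: Coat Drive 230 > Food Bank 210 > Tree Plant 170 > Park Build 100 > Shelter 90 > Tutoring 40.
Coat Drive: +15 to 16 (cap) ; 49 left.
Food Bank takes 9 more to reach its cap of 11 ; 40 left.
Tree Plant takes 16 more to reach its cap of 19 ; 24 left.
Give Park Build 12 more to hit its cap of 13 ; 12 left.
Give Shelter 12 more to hit its cap of 14 ; 0 left.
Total = 100×13 + 90×14 + 170×19 + 230×16 + 210×11 = 11780.

11780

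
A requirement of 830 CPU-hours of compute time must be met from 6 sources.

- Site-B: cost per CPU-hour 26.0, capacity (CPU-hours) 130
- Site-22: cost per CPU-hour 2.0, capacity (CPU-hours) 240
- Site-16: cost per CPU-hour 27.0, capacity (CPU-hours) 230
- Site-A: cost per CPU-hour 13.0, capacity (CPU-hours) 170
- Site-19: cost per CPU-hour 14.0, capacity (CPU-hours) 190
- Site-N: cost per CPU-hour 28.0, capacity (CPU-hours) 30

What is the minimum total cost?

11430

Fill from the cheapest source first.
Take 240 from Site-22 at 2.0 ; need 590 more.
Take 170 from Site-A at 13.0 ; need 420 more.
Site-19 (14.0): use full 190 ; 230 CPU-hours to go.
Site-B at 26.0: take all 130 CPU-hours ; 100 still needed.
Site-16 at 27.0: take 100 of its 230 ; requirement met.
Site-N: unused.
Cost = 240×2.0 + 170×13.0 + 190×14.0 + 130×26.0 + 100×27.0 = 11430.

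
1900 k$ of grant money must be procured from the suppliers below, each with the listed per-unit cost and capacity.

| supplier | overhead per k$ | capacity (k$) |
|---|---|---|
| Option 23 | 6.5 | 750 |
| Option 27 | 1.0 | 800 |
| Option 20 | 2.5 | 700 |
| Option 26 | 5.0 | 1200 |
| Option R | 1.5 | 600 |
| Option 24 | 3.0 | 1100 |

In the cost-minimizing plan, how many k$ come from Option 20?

Cheapest first:
Option 27 (1.0): use full 800 ; 1100 k$ to go.
Option R (1.5): use full 600 ; 500 k$ to go.
Take 500 from Option 20 at 2.5 to finish.
Option 24, Option 26, Option 23: unused.

500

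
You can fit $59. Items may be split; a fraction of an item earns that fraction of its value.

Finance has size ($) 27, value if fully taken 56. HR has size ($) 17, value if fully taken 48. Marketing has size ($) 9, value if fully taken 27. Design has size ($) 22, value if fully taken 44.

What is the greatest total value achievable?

Best value per unit of size first: Marketing 27/9≈3, HR 48/17≈2.82, Finance 56/27≈2.07, Design 44/22≈2.
Take all of Marketing (9 $, value 27) ; 50 $ left.
Take all of HR (17 $, value 48) ; 33 $ left.
Take all of Finance (27 $, value 56) ; 6 $ left.
6 $ left: a 6/22 share of Design gives 44×6/22 = 12.
Total value = 143.

143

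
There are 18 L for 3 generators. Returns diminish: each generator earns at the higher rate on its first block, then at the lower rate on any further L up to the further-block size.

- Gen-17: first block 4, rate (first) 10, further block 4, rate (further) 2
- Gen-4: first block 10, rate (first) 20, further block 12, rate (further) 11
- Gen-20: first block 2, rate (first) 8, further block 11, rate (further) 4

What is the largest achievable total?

288

Treat each block as its own option and order by rate: Gen-4/T1 20 > Gen-4/T2 11 > Gen-17/T1 10 > Gen-20/T1 8 > Gen-20/T2 4 > Gen-17/T2 2.
Gen-4 T1 at 20: fill all 10 — 8 left.
8 remain; put them into Gen-4 T2 at 11.
Total = 20×10 + 11×8 = 288.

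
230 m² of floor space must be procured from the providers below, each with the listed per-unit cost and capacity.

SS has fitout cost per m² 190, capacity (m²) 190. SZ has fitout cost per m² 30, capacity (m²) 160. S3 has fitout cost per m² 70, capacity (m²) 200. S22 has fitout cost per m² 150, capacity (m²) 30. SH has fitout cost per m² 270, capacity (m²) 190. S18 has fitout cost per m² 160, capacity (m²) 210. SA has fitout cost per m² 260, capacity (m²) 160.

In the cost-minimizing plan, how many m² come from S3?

70

Use providers in increasing cost order.
Take 160 from SZ at 30 ; need 70 more.
Take 70 from S3 at 70 to finish.
S22, S18, SS, SA, SH: unused.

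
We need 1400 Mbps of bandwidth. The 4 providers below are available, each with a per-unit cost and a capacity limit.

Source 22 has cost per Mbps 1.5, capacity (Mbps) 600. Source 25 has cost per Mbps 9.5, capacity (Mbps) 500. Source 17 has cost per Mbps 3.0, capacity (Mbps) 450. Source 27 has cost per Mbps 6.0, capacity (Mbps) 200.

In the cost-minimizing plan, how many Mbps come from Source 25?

Use providers in increasing cost order.
Source 22 at 1.5: take all 600 Mbps ; 800 still needed.
Source 17 (3.0): use full 450 ; 350 Mbps to go.
Source 27 (6.0): use full 200 ; 150 Mbps to go.
Source 25 (9.5): take the remaining 150 ; done.

150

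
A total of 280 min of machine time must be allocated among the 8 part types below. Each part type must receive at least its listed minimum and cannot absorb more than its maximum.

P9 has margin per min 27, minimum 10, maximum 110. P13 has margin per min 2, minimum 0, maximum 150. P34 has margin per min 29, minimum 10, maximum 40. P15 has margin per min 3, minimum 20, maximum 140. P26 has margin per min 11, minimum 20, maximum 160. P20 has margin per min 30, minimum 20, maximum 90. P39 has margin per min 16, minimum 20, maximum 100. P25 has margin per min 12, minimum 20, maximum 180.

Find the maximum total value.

6590

Meeting every minimum uses 10+0+10+20+20+20+20+20 = 120 min, leaving 160.
Order the part types by margin per min: P20 30 > P34 29 > P9 27 > P39 16 > P25 12 > P26 11 > P15 3 > P13 2.
Give P20 70 more to hit its cap of 90 → 90 left.
P34 takes 30 more to reach its cap of 40 → 60 left.
Only 60 left; P9 takes them to reach 70.
Total = 27×70 + 29×40 + 3×20 + 11×20 + 30×90 + 16×20 + 12×20 = 6590.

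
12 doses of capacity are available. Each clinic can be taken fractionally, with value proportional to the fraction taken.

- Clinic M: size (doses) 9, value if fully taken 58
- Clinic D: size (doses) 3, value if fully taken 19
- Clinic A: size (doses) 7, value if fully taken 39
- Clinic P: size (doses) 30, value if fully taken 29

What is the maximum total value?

77

Rank by value-to-size ratio: Clinic M 58/9≈6.44, Clinic D 19/3≈6.33, Clinic A 39/7≈5.57, Clinic P 29/30≈0.967.
Take all of Clinic M (9 doses, value 58) — 3 doses left.
All 3 doses of Clinic D fit (value 19) — 0 remain.
Total value = 77.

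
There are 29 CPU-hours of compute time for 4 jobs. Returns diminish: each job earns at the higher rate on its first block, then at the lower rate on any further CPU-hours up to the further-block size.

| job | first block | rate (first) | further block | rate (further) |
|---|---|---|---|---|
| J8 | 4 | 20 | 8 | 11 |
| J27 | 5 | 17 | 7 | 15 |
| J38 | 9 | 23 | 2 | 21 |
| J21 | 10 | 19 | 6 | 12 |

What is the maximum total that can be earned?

587

Order all 8 blocks by rate: J38/tier1 23 > J38/tier2 21 > J8/tier1 20 > J21/tier1 19 > J27/tier1 17 > J27/tier2 15 > J21/tier2 12 > J8/tier2 11.
J38/tier1 (23): +9 → 20 left.
J38 tier2 at 21: fill all 2 → 18 left.
Fill J8 tier1 block (4 at 20) → 14 left.
J21/tier1 (19): +10 → 4 left.
J27 tier1 at 17: only 4 left, fill 4.
Total = 23×9 + 21×2 + 20×4 + 19×10 + 17×4 = 587.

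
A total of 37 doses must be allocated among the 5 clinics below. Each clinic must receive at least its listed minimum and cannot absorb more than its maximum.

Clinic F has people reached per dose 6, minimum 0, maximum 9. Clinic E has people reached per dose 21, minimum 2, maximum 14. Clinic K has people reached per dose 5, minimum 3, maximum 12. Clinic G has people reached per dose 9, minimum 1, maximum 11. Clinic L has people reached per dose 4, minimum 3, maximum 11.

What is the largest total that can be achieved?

Meeting every minimum uses 0+2+3+1+3 = 9 doses, leaving 28.
Order the clinics by people reached per dose: Clinic E 21 > Clinic G 9 > Clinic F 6 > Clinic K 5 > Clinic L 4.
Clinic E takes 12 more to reach its cap of 14 → 16 left.
Give Clinic G 10 more to hit its cap of 11 → 6 left.
Clinic F has room for 9 more but only 6 remain, so it gets 6.
Total = 6×6 + 21×14 + 5×3 + 9×11 + 4×3 = 456.

456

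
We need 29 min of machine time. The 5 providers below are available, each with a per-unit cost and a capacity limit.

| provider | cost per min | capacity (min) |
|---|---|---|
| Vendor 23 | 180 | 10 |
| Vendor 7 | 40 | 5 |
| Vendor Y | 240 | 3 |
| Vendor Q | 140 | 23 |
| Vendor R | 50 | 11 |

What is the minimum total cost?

Fill from the cheapest provider first.
Vendor 7 at 40: take all 5 min — 24 still needed.
Vendor R (50): use full 11 — 13 min to go.
Vendor Q (140): take the remaining 13 — done.
Vendor 23, Vendor Y: unused.
Cost = 5×40 + 11×50 + 13×140 = 2570.

2570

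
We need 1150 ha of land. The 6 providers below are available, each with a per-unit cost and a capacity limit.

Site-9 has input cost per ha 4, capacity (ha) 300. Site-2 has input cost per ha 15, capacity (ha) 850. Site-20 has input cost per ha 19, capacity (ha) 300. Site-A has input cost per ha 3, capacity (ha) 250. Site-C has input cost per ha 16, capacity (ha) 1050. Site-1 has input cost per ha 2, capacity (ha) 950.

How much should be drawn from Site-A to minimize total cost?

Cheapest first:
Site-1 (2): use full 950 ; 200 ha to go.
Site-A at 3: take 200 of its 250 ; requirement met.
Site-9, Site-2, Site-C, Site-20: unused.

200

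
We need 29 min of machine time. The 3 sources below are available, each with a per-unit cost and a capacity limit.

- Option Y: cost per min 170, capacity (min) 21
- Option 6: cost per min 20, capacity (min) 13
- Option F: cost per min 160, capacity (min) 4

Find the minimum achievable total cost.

Cheapest first:
Option 6 at 20: take all 13 min ; 16 still needed.
Option F (160): use full 4 ; 12 min to go.
Option Y at 170: take 12 of its 21 ; requirement met.
Cost = 13×20 + 4×160 + 12×170 = 2940.

2940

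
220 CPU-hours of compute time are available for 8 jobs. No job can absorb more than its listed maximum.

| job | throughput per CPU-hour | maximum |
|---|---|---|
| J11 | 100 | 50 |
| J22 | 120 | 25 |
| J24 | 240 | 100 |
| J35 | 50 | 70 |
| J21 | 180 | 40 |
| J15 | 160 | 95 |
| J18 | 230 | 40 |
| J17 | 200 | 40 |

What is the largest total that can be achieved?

Rank by throughput per CPU-hour: J24 240 > J18 230 > J17 200 > J21 180 > J15 160 > J22 120 > J11 100 > J35 50.
Give J24 100 to hit its cap of 100 ; 120 left.
Give J18 40 to hit its cap of 40 ; 80 left.
Give J17 40 to hit its cap of 40 ; 40 left.
J21 takes 40 to reach its cap of 40 ; 0 left.
Total = 240×100 + 180×40 + 230×40 + 200×40 = 48400.

48400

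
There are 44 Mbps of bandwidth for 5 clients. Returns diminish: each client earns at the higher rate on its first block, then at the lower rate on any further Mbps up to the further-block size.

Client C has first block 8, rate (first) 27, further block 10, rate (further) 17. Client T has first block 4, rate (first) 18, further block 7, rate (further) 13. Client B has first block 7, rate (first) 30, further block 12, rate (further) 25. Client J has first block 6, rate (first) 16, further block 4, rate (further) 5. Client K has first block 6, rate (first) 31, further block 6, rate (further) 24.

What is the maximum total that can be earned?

Rank every tier by rate: Client K/T1 31 > Client B/T1 30 > Client C/T1 27 > Client B/T2 25 > Client K/T2 24 > Client T/T1 18 > Client C/T2 17 > Client J/T1 16 > Client T/T2 13 > Client J/T2 5.
Client K/T1 (31): +6 — 38 left.
Fill Client B T1 block (7 at 30) — 31 left.
Fill Client C T1 block (8 at 27) — 23 left.
Client B/T2 (25): +12 — 11 left.
Client K/T2 (24): +6 — 5 left.
Client T T1 at 18: fill all 4 — 1 left.
Client C T2 at 17: only 1 left, fill 1.
Total = 31×6 + 30×7 + 27×8 + 25×12 + 24×6 + 18×4 + 17×1 = 1145.

1145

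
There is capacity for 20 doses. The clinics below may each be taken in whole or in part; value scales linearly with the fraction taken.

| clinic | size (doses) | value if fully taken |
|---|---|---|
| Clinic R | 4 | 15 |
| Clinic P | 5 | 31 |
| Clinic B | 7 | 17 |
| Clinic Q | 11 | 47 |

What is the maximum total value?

Sort by value density: Clinic P 31/5≈6.2, Clinic Q 47/11≈4.27, Clinic R 15/4≈3.75, Clinic B 17/7≈2.43.
Take all of Clinic P (5 doses, value 31) → 15 doses left.
Clinic Q: take in full, 11 doses for value 47 → 4 left.
Take all of Clinic R (4 doses, value 15) → 0 doses left.
Total value = 93.

93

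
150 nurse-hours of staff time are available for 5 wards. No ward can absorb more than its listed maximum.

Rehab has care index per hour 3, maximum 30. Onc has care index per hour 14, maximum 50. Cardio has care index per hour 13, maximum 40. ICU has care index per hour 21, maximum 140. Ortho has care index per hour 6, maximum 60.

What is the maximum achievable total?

3080

Highest care index per hour first: ICU 21 > Onc 14 > Cardio 13 > Ortho 6 > Rehab 3.
Give ICU 140 to hit its cap of 140 ; 10 left.
Only 10 left; Onc takes them to reach 10.
Total = 14×10 + 21×140 = 3080.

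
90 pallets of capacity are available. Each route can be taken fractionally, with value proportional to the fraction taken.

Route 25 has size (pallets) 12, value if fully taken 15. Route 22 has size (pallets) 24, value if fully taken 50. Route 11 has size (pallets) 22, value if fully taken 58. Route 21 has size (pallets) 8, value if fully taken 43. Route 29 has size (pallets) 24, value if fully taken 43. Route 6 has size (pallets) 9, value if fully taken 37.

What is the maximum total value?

234.75

Rank by value-to-size ratio: Route 21 43/8≈5.38, Route 6 37/9≈4.11, Route 11 58/22≈2.64, Route 22 50/24≈2.08, Route 29 43/24≈1.79, Route 25 15/12≈1.25.
Take all of Route 21 (8 pallets, value 43) ; 82 pallets left.
All 9 pallets of Route 6 fit (value 37) ; 73 remain.
All 22 pallets of Route 11 fit (value 58) ; 51 remain.
All 24 pallets of Route 22 fit (value 50) ; 27 remain.
Route 29: take in full, 24 pallets for value 43 ; 3 left.
3 pallets left: a 3/12 share of Route 25 gives 15×3/12 = 3.75.
Total value = 234.75.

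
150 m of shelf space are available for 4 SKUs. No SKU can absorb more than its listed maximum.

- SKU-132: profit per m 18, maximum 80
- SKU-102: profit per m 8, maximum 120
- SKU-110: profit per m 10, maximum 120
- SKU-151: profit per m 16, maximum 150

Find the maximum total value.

Rank by profit per m: SKU-132 18 > SKU-151 16 > SKU-110 10 > SKU-102 8.
Give SKU-132 80 to hit its cap of 80 → 70 left.
Only 70 left; SKU-151 takes them to reach 70.
Total = 18×80 + 16×70 = 2560.

2560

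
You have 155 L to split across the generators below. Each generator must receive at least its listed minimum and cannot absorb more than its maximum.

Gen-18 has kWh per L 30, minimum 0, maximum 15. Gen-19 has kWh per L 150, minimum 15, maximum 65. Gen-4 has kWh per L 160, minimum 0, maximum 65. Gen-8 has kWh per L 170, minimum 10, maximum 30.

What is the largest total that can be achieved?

Meeting every minimum uses 0+15+0+10 = 25 L, leaving 130.
Order the generators by kWh per L: Gen-8 170 > Gen-4 160 > Gen-19 150 > Gen-18 30.
Gen-8 takes 20 more to reach its cap of 30 → 110 left.
Gen-4: +65 to 65 (cap) → 45 left.
Only 45 left; Gen-19 takes them to reach 60.
Total = 150×60 + 160×65 + 170×30 = 24500.

24500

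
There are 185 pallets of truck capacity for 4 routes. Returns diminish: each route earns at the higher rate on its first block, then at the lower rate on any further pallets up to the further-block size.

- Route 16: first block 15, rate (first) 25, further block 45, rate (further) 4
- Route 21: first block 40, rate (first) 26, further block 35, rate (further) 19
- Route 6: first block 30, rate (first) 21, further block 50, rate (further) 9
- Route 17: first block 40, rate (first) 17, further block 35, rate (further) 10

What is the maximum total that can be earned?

3640

Order all 8 blocks by rate: Route 21/tier1 26 > Route 16/tier1 25 > Route 6/tier1 21 > Route 21/tier2 19 > Route 17/tier1 17 > Route 17/tier2 10 > Route 6/tier2 9 > Route 16/tier2 4.
Route 21/tier1 (26): +40 → 145 left.
Route 16 tier1 at 25: fill all 15 → 130 left.
Fill Route 6 tier1 block (30 at 21) → 100 left.
Fill Route 21 tier2 block (35 at 19) → 65 left.
Route 17/tier1 (17): +40 → 25 left.
Route 17 tier2 at 10: only 25 left, fill 25.
Total = 26×40 + 25×15 + 21×30 + 19×35 + 17×40 + 10×25 = 3640.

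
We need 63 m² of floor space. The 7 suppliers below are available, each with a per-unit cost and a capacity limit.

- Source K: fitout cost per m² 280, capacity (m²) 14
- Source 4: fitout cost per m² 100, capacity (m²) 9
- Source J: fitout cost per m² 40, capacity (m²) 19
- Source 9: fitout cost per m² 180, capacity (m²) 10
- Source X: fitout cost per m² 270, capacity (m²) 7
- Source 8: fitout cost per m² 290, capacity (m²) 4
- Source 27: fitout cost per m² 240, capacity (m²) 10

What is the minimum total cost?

Fill from the cheapest supplier first.
Source J at 40: take all 19 m² → 44 still needed.
Source 4 (100): use full 9 → 35 m² to go.
Source 9 at 180: take all 10 m² → 25 still needed.
Source 27 (240): use full 10 → 15 m² to go.
Source X at 270: take all 7 m² → 8 still needed.
Source K (280): take the remaining 8 → done.
Source 8: unused.
Cost = 19×40 + 9×100 + 10×180 + 10×240 + 7×270 + 8×280 = 9990.

9990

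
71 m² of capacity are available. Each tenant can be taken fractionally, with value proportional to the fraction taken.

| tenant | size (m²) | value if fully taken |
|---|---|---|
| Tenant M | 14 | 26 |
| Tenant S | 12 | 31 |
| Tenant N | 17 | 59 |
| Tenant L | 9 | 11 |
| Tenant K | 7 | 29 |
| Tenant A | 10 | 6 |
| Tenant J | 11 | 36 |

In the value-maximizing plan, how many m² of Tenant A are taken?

1

Best value per unit of size first: Tenant K 29/7≈4.14, Tenant N 59/17≈3.47, Tenant J 36/11≈3.27, Tenant S 31/12≈2.58, Tenant M 26/14≈1.86, Tenant L 11/9≈1.22, Tenant A 6/10≈0.6.
All 7 m² of Tenant K fit (value 29) — 64 remain.
Tenant N: take in full, 17 m² for value 59 — 47 left.
Take all of Tenant J (11 m², value 36) — 36 m² left.
Take all of Tenant S (12 m², value 31) — 24 m² left.
All 14 m² of Tenant M fit (value 26) — 10 remain.
Tenant L: take in full, 9 m² for value 11 — 1 left.
Only 1 m² remain; take 1/10 of Tenant A for value 6×1/10 = 0.6.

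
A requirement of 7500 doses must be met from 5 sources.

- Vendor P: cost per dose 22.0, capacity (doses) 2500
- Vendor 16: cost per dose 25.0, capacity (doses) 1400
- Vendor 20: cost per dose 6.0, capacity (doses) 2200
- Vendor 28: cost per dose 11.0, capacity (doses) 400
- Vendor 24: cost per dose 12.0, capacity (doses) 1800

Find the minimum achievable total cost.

109200

Use sources in increasing cost order.
Vendor 20 (6.0): use full 2200 ; 5300 doses to go.
Take 400 from Vendor 28 at 11.0 ; need 4900 more.
Vendor 24 (12.0): use full 1800 ; 3100 doses to go.
Vendor P (22.0): use full 2500 ; 600 doses to go.
Vendor 16 (25.0): take the remaining 600 ; done.
Cost = 2200×6.0 + 400×11.0 + 1800×12.0 + 2500×22.0 + 600×25.0 = 109200.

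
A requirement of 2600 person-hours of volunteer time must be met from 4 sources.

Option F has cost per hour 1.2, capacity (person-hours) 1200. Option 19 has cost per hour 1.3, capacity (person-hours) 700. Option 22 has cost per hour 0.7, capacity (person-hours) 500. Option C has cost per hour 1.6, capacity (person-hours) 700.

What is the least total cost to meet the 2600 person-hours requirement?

3020

Fill from the cheapest source first.
Option 22 (0.7): use full 500 — 2100 person-hours to go.
Option F (1.2): use full 1200 — 900 person-hours to go.
Option 19 at 1.3: take all 700 person-hours — 200 still needed.
Option C at 1.6: take 200 of its 700 — requirement met.
Cost = 500×0.7 + 1200×1.2 + 700×1.3 + 200×1.6 = 3020.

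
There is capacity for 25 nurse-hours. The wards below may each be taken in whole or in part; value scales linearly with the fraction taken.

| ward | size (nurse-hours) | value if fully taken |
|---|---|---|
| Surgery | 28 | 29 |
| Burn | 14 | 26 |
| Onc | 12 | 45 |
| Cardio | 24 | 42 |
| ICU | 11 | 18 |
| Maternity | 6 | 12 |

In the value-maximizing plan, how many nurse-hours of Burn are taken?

7

Rank by value-to-size ratio: Onc 45/12≈3.75, Maternity 12/6≈2, Burn 26/14≈1.86, Cardio 42/24≈1.75, ICU 18/11≈1.64, Surgery 29/28≈1.04.
All 12 nurse-hours of Onc fit (value 45) ; 13 remain.
Take all of Maternity (6 nurse-hours, value 12) ; 7 nurse-hours left.
Only 7 nurse-hours remain; take 7/14 of Burn for value 26×7/14 = 13.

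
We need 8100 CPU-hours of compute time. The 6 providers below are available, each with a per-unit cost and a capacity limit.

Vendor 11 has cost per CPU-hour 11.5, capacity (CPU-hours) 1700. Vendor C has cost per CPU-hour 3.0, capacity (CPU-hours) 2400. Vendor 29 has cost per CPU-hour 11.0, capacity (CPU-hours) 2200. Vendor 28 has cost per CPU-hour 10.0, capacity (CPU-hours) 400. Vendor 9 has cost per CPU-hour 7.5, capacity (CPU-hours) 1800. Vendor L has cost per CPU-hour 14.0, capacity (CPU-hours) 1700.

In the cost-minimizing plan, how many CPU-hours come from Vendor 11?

1300

Fill from the cheapest provider first.
Take 2400 from Vendor C at 3.0 ; need 5700 more.
Vendor 9 at 7.5: take all 1800 CPU-hours ; 3900 still needed.
Vendor 28 (10.0): use full 400 ; 3500 CPU-hours to go.
Vendor 29 at 11.0: take all 2200 CPU-hours ; 1300 still needed.
Take 1300 from Vendor 11 at 11.5 to finish.
Vendor L: unused.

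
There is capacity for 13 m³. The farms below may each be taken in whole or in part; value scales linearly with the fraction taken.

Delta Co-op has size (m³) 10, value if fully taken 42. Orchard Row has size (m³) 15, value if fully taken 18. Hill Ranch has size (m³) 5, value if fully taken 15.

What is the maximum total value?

51

Rank by value-to-size ratio: Delta Co-op 42/10≈4.2, Hill Ranch 15/5≈3, Orchard Row 18/15≈1.2.
Take all of Delta Co-op (10 m³, value 42) → 3 m³ left.
Fill the last 3 m³ with part of Hill Ranch: 3/5 of it earns 9.
Total value = 51.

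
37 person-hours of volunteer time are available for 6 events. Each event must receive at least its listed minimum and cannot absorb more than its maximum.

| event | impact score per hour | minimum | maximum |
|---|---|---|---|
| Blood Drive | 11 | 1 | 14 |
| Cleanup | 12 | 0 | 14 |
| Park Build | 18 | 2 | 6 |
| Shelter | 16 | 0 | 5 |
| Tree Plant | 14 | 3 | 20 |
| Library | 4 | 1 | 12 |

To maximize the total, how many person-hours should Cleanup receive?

Meeting every minimum uses 1+0+2+0+3+1 = 7 person-hours, leaving 30.
Rank by impact score per hour: Park Build 18 > Shelter 16 > Tree Plant 14 > Cleanup 12 > Blood Drive 11 > Library 4.
Park Build: +4 to 6 (cap) — 26 left.
Give Shelter 5 more to hit its cap of 5 — 21 left.
Tree Plant takes 17 more to reach its cap of 20 — 4 left.
Only 4 left; Cleanup takes them to reach 4.

4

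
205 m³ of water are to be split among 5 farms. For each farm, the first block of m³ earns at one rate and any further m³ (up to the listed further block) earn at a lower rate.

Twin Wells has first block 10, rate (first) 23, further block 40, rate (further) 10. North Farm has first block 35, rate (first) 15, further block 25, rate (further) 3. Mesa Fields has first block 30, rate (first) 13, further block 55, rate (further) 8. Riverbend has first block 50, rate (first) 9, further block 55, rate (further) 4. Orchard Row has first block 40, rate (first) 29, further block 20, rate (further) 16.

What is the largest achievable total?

Treat each block as its own option and order by rate: Orchard Row/tier1 29 > Twin Wells/tier1 23 > Orchard Row/tier2 16 > North Farm/tier1 15 > Mesa Fields/tier1 13 > Twin Wells/tier2 10 > Riverbend/tier1 9 > Mesa Fields/tier2 8 > Riverbend/tier2 4 > North Farm/tier2 3.
Fill Orchard Row tier1 block (40 at 29) → 165 left.
Fill Twin Wells tier1 block (10 at 23) → 155 left.
Orchard Row/tier2 (16): +20 → 135 left.
Fill North Farm tier1 block (35 at 15) → 100 left.
Mesa Fields/tier1 (13): +30 → 70 left.
Twin Wells/tier2 (10): +40 → 30 left.
30 remain; put them into Riverbend tier1 at 9.
Total = 29×40 + 23×10 + 16×20 + 15×35 + 13×30 + 10×40 + 9×30 = 3295.

3295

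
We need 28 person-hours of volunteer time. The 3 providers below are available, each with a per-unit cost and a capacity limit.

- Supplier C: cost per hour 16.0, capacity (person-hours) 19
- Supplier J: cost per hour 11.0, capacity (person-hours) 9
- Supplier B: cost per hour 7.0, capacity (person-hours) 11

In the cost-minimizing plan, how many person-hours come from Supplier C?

8

Fill from the cheapest provider first.
Supplier B (7.0): use full 11 → 17 person-hours to go.
Supplier J at 11.0: take all 9 person-hours → 8 still needed.
Take 8 from Supplier C at 16.0 to finish.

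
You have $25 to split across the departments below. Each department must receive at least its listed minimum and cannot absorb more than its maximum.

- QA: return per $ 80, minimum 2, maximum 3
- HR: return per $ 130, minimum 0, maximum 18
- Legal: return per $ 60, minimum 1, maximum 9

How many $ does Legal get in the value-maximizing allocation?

Meeting every minimum uses 2+0+1 = 3 $, leaving 22.
Order the departments by return per $: HR 130 > QA 80 > Legal 60.
Give HR 18 more to hit its cap of 18 — 4 left.
QA takes 1 more to reach its cap of 3 — 3 left.
Only 3 left; Legal takes them to reach 4.

4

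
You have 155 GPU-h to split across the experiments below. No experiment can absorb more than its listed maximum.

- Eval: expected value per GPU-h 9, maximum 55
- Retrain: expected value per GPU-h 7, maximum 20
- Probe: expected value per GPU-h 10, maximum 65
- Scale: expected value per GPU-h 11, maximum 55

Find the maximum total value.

1570

Rank by expected value per GPU-h: Scale 11 > Probe 10 > Eval 9 > Retrain 7.
Scale takes 55 to reach its cap of 55 — 100 left.
Give Probe 65 to hit its cap of 65 — 35 left.
Only 35 left; Eval takes them to reach 35.
Total = 9×35 + 10×65 + 11×55 = 1570.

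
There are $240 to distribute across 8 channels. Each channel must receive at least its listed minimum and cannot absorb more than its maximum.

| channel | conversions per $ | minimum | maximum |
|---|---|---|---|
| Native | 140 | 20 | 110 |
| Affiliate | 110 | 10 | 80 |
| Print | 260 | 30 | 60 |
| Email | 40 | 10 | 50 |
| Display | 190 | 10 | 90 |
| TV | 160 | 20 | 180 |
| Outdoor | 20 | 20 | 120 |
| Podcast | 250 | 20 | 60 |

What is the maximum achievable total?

Meeting every minimum uses 20+10+30+10+10+20+20+20 = 140 $, leaving 100.
Order the channels by conversions per $: Print 260 > Podcast 250 > Display 190 > TV 160 > Native 140 > Affiliate 110 > Email 40 > Outdoor 20.
Print: +30 to 60 (cap) — 70 left.
Podcast: +40 to 60 (cap) — 30 left.
Display: +30 (room for 80) → 40. Pool exhausted.
Total = 140×20 + 110×10 + 260×60 + 40×10 + 190×40 + 160×20 + 20×20 + 250×60 = 46100.

46100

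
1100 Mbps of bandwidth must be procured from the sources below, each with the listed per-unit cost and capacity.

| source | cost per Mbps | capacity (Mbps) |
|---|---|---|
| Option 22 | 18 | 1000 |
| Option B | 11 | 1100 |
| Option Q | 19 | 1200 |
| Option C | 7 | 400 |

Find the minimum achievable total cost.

10500

Fill from the cheapest source first.
Take 400 from Option C at 7 ; need 700 more.
Option B (11): take the remaining 700 ; done.
Option 22, Option Q: unused.
Cost = 400×7 + 700×11 = 10500.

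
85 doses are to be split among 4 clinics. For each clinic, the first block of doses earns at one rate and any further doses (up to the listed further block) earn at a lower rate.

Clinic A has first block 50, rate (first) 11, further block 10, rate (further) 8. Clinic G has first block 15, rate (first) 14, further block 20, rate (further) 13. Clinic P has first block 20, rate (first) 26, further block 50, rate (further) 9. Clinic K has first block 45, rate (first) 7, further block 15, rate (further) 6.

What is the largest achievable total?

Order all 8 blocks by rate: Clinic P/T1 26 > Clinic G/T1 14 > Clinic G/T2 13 > Clinic A/T1 11 > Clinic P/T2 9 > Clinic A/T2 8 > Clinic K/T1 7 > Clinic K/T2 6.
Clinic P T1 at 26: fill all 20 → 65 left.
Clinic G/T1 (14): +15 → 50 left.
Clinic G/T2 (13): +20 → 30 left.
Clinic A/T1: +30 of 50 at 11; pool empty.
Total = 26×20 + 14×15 + 13×20 + 11×30 = 1320.

1320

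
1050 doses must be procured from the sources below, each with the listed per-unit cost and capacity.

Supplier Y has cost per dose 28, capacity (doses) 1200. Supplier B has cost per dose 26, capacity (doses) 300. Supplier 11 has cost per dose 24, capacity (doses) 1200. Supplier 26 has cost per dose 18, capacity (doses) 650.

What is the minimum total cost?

Use sources in increasing cost order.
Supplier 26 (18): use full 650 → 400 doses to go.
Take 400 from Supplier 11 at 24 to finish.
Supplier B, Supplier Y: unused.
Cost = 650×18 + 400×24 = 21300.

21300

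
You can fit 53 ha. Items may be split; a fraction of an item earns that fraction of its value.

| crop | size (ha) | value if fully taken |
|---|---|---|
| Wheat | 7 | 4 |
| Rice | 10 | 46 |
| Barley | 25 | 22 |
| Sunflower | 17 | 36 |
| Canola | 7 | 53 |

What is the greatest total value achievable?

Sort by value density: Canola 53/7≈7.57, Rice 46/10≈4.6, Sunflower 36/17≈2.12, Barley 22/25≈0.88, Wheat 4/7≈0.571.
Take all of Canola (7 ha, value 53) ; 46 ha left.
Rice: take in full, 10 ha for value 46 ; 36 left.
Sunflower: take in full, 17 ha for value 36 ; 19 left.
Fill the last 19 ha with part of Barley: 19/25 of it earns 16.72.
Total value = 151.72.

151.72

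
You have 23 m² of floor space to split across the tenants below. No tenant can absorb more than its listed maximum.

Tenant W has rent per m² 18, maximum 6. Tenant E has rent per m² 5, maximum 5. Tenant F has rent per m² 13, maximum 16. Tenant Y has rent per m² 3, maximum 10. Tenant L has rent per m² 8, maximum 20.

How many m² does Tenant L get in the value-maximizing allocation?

Rank by rent per m²: Tenant W 18 > Tenant F 13 > Tenant L 8 > Tenant E 5 > Tenant Y 3.
Give Tenant W 6 to hit its cap of 6 — 17 left.
Tenant F: +16 to 16 (cap) — 1 left.
Only 1 left; Tenant L takes them to reach 1.

1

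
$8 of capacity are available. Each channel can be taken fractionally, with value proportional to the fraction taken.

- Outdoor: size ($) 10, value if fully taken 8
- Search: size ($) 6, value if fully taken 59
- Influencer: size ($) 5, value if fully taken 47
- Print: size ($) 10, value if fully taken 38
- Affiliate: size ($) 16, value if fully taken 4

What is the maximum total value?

Best value per unit of size first: Search 59/6≈9.83, Influencer 47/5≈9.4, Print 38/10≈3.8, Outdoor 8/10≈0.8, Affiliate 4/16≈0.25.
Take all of Search (6 $, value 59) → 2 $ left.
Fill the last 2 $ with part of Influencer: 2/5 of it earns 18.8.
Total value = 77.8.

77.8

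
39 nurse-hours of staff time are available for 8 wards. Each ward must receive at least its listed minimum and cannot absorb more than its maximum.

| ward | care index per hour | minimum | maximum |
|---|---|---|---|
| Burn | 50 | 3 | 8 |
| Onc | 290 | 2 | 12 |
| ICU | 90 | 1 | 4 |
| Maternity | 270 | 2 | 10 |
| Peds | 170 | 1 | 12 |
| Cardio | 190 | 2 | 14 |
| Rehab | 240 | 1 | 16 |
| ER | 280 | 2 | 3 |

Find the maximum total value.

9490

Meeting every minimum uses 3+2+1+2+1+2+1+2 = 14 nurse-hours, leaving 25.
Highest care index per hour first: Onc 290 > ER 280 > Maternity 270 > Rehab 240 > Cardio 190 > Peds 170 > ICU 90 > Burn 50.
Onc takes 10 more to reach its cap of 12 → 15 left.
Give ER 1 more to hit its cap of 3 → 14 left.
Give Maternity 8 more to hit its cap of 10 → 6 left.
Rehab: +6 (room for 15) → 7. Pool exhausted.
Total = 50×3 + 290×12 + 90×1 + 270×10 + 170×1 + 190×2 + 240×7 + 280×3 = 9490.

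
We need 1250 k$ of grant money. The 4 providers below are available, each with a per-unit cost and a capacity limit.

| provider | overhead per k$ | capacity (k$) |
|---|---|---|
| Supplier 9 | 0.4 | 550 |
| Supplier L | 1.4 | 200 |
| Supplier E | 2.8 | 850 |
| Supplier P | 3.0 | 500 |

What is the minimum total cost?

Fill from the cheapest provider first.
Take 550 from Supplier 9 at 0.4 ; need 700 more.
Take 200 from Supplier L at 1.4 ; need 500 more.
Supplier E (2.8): take the remaining 500 ; done.
Supplier P: unused.
Cost = 550×0.4 + 200×1.4 + 500×2.8 = 1900.

1900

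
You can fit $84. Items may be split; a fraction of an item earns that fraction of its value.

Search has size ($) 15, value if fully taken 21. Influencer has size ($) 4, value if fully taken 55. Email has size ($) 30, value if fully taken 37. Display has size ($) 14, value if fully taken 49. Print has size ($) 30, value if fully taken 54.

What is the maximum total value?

204.9

Best value per unit of size first: Influencer 55/4≈13.8, Display 49/14≈3.5, Print 54/30≈1.8, Search 21/15≈1.4, Email 37/30≈1.23.
Influencer: take in full, 4 $ for value 55 ; 80 left.
All 14 $ of Display fit (value 49) ; 66 remain.
Take all of Print (30 $, value 54) ; 36 $ left.
Take all of Search (15 $, value 21) ; 21 $ left.
21 $ left: a 21/30 share of Email gives 37×21/30 = 25.9.
Total value = 204.9.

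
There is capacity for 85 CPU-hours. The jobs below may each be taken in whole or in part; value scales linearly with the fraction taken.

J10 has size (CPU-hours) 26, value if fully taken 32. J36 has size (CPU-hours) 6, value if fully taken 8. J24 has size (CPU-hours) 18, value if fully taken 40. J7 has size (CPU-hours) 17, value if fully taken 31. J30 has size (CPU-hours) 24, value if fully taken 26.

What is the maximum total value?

130.5

Sort by value density: J24 40/18≈2.22, J7 31/17≈1.82, J36 8/6≈1.33, J10 32/26≈1.23, J30 26/24≈1.08.
Take all of J24 (18 CPU-hours, value 40) → 67 CPU-hours left.
J7: take in full, 17 CPU-hours for value 31 → 50 left.
J36: take in full, 6 CPU-hours for value 8 → 44 left.
All 26 CPU-hours of J10 fit (value 32) → 18 remain.
Only 18 CPU-hours remain; take 18/24 of J30 for value 26×18/24 = 19.5.
Total value = 130.5.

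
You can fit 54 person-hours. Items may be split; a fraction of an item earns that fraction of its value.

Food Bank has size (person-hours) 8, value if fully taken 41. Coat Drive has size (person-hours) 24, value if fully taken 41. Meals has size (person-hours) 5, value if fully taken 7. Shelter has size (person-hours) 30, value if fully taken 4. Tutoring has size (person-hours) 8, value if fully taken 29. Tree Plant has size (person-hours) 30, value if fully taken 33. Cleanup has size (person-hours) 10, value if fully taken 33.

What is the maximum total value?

Sort by value density: Food Bank 41/8≈5.12, Tutoring 29/8≈3.62, Cleanup 33/10≈3.3, Coat Drive 41/24≈1.71, Meals 7/5≈1.4, Tree Plant 33/30≈1.1, Shelter 4/30≈0.133.
Take all of Food Bank (8 person-hours, value 41) ; 46 person-hours left.
Tutoring: take in full, 8 person-hours for value 29 ; 38 left.
Cleanup: take in full, 10 person-hours for value 33 ; 28 left.
Coat Drive: take in full, 24 person-hours for value 41 ; 4 left.
4 person-hours left: a 4/5 share of Meals gives 7×4/5 = 5.6.
Total value = 149.6.

149.6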